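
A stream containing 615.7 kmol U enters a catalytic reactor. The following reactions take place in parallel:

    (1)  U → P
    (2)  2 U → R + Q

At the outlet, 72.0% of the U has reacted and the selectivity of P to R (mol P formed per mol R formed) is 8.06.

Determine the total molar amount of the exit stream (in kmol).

616 kmol

Conversion of U: U consumed = 0.72 × 615.7 = 443.3 kmol = 1ξ₁ + 2ξ₂.
Selectivity: 1ξ₁ / (1ξ₂) = 8.06 → ξ₁ = 8.06 ξ₂.
Substitute: (1·8.06 + 2) ξ₂ = 443.3 → ξ₂ = 44.07 kmol, ξ₁ = 355.2 kmol.
Outlet amounts (n = n₀ + Σ ν·ξ):
  U: 615.7 − 1(355.2) − 2(44.07) = 172.4
  P: 0 + 1(355.2) = 355.2
  R: 0 + 1(44.07) = 44.07
  Q: 0 + 1(44.07) = 44.07
Total out = 172.4 + 355.2 + 44.07 + 44.07 = 615.7 kmol.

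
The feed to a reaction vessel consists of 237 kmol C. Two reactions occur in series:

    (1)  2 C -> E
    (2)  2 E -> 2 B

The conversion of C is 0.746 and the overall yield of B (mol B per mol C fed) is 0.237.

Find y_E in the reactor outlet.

0.217

Conversion of C: C consumed = 2ξ₁ = 0.746 × 237 → ξ₁ = 88.4 kmol.
Yield of B: 2ξ₂ / 237 = 0.237 → ξ₂ = 28.08 kmol.
Outlet amounts (n = n₀ + Σ ν·ξ):
  C: 237 − 2(88.4) = 60.2
  E: 0 + 1(88.4) − 2(28.08) = 32.23
  B: 0 + 2(28.08) = 56.17
Total out = 148.6 kmol; y_E = 32.23 / 148.6 = 0.2169.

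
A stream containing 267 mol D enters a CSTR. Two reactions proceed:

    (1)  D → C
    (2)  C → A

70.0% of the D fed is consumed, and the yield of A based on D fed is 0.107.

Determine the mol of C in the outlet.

158 mol

Conversion of D: D consumed = 1ξ₁ = 0.7 × 267 → ξ₁ = 186.9 mol.
Yield of A: 1ξ₂ / 267 = 0.107 → ξ₂ = 28.57 mol.
Outlet amounts (n = n₀ + Σ ν·ξ):
  D: 267 − 1(186.9) = 80.1
  C: 0 + 1(186.9) − 1(28.57) = 158.3
  A: 0 + 1(28.57) = 28.57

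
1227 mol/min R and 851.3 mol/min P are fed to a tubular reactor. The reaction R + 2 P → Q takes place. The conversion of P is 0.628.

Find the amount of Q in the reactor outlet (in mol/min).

267 mol/min

P reacted = 0.628 × 851.3 = 534.6 mol/min; ν_P = −2, so ξ = 534.6/2 = 267.3 mol/min.
Outlet amounts (n = n₀ + ν ξ):
  R: 1227 − 1(267.3) = 959.7
  P: 851.3 − 2(267.3) = 316.7
  Q: 0 + 1(267.3) = 267.3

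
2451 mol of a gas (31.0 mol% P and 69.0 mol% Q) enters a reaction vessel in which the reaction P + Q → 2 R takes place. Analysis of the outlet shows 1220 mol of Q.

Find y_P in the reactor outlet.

0.118

For Q: n = n₀ − 1ξ → 1220 = 1691 − 1ξ, giving ξ = 471.2 mol.
Outlet amounts (n = n₀ + ν ξ):
  P: 759.8 − 1(471.2) = 288.6
  Q: 1691 − 1(471.2) = 1220
  R: 0 + 2(471.2) = 942.4
Total out = 2451 mol; y_P = 288.6 / 2451 = 0.1178.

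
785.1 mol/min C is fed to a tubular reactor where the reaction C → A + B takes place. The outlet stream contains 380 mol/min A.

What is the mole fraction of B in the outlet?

0.326

For A: n = n₀ + 1ξ → 380 = 0 + 1ξ, giving ξ = 380 mol/min.
Outlet amounts (n = n₀ + ν ξ):
  C: 785.1 − 1(380) = 405.1
  A: 0 + 1(380) = 380
  B: 0 + 1(380) = 380
Total out = 1165 mol/min; y_B = 380 / 1165 = 0.3262.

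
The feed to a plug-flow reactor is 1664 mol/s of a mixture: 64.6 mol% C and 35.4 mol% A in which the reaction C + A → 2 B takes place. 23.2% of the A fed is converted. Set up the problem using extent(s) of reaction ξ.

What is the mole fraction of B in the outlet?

A reacted = 0.232 × 589.1 = 136.7 mol/s; ν_A = −1, so ξ = 136.7/1 = 136.7 mol/s.
Outlet amounts (n = n₀ + ν ξ):
  C: 1075 − 1(136.7) = 938.3
  A: 589.1 − 1(136.7) = 452.4
  B: 0 + 2(136.7) = 273.3
Total out = 1664 mol/s; y_B = 273.3 / 1664 = 0.1643.

0.164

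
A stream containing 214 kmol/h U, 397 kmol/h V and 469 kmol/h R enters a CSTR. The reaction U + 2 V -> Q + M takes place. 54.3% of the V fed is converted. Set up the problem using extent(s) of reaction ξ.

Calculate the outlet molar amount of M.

V reacted = 0.543 × 397 = 215.6 kmol/h; ν_V = −2, so ξ = 215.6/2 = 107.8 kmol/h.
Outlet amounts (n = n₀ + ν ξ):
  U: 214 − 1(107.8) = 106.2
  V: 397 − 2(107.8) = 181.4
  Q: 0 + 1(107.8) = 107.8
  M: 0 + 1(107.8) = 107.8
  R: 469 (inert)

108 kmol/h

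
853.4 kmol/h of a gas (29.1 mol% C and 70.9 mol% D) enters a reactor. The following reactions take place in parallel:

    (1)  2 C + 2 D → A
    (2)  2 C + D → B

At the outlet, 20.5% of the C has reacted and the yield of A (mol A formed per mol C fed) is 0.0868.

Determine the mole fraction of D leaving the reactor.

Yield of A: 1ξ₁ / 248.3 = 0.0868 → ξ₁ = 21.56 kmol/h.
Conversion of C: 2ξ₁ + 2ξ₂ = 0.205 × 248.3 = 50.91 → ξ₂ = 3.899 kmol/h.
Outlet amounts (n = n₀ + Σ ν·ξ):
  C: 248.3 − 2(21.56) − 2(3.899) = 197.4
  D: 605.1 − 2(21.56) − 1(3.899) = 558
  A: 0 + 1(21.56) = 21.56
  B: 0 + 1(3.899) = 3.899
Total out = 780.9 kmol/h; y_D = 558 / 780.9 = 0.7146.

0.715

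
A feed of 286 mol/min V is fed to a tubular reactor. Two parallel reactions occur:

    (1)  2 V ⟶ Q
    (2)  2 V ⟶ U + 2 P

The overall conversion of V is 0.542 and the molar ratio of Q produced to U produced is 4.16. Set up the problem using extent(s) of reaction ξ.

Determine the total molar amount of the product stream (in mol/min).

239 mol/min

Conversion of V: V consumed = 0.542 × 286 = 155 mol/min = 2ξ₁ + 2ξ₂.
Selectivity: 1ξ₁ / (1ξ₂) = 4.16 → ξ₁ = 4.16 ξ₂.
Substitute: (2·4.16 + 2) ξ₂ = 155 → ξ₂ = 15.02 mol/min, ξ₁ = 62.49 mol/min.
Outlet amounts (n = n₀ + Σ ν·ξ):
  V: 286 − 2(62.49) − 2(15.02) = 131
  Q: 0 + 1(62.49) = 62.49
  U: 0 + 1(15.02) = 15.02
  P: 0 + 2(15.02) = 30.04
Total out = 131 + 62.49 + 15.02 + 30.04 = 238.5 mol/min.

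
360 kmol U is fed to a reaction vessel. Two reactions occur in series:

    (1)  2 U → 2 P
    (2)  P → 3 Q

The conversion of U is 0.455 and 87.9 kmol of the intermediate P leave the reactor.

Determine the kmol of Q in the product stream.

228 kmol

Conversion of U: U consumed = 2ξ₁ = 0.455 × 360 → ξ₁ = 81.9 kmol.
P balance: n_P = 0 + 2ξ₁ − 1ξ₂ = 87.9 → ξ₂ = (2·81.9 − 87.9)/1 = 75.9 kmol.
Outlet amounts (n = n₀ + Σ ν·ξ):
  U: 360 − 2(81.9) = 196.2
  P: 0 + 2(81.9) − 1(75.9) = 87.9
  Q: 0 + 3(75.9) = 227.7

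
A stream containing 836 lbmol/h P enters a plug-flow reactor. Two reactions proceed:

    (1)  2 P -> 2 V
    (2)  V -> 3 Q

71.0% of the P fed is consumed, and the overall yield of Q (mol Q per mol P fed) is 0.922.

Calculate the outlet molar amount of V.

Conversion of P: P consumed = 2ξ₁ = 0.71 × 836 → ξ₁ = 296.8 lbmol/h.
Yield of Q: 3ξ₂ / 836 = 0.922 → ξ₂ = 256.9 lbmol/h.
Outlet amounts (n = n₀ + Σ ν·ξ):
  P: 836 − 2(296.8) = 242.4
  V: 0 + 2(296.8) − 1(256.9) = 336.6
  Q: 0 + 3(256.9) = 770.8

337 lbmol/h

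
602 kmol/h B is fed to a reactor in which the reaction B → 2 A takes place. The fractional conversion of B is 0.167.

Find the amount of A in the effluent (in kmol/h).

201 kmol/h

B reacted = 0.167 × 602 = 100.5 kmol/h; ν_B = −1, so ξ = 100.5/1 = 100.5 kmol/h.
Outlet amounts (n = n₀ + ν ξ):
  B: 602 − 1(100.5) = 501.5
  A: 0 + 2(100.5) = 201.1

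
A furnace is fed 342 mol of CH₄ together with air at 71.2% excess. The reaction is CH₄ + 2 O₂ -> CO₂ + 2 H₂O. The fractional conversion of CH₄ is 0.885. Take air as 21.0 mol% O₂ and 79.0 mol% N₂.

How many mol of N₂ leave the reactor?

4410 mol

Stoichiometric O₂ = 2 × 342 = 684 mol; O₂ fed = 684 × 1.712 = 1171 mol.
N₂ fed = 1171 × 79/21 = 4405 mol.
Fuel reacted = 0.885 × 342 → ξ = 302.7 mol.
Outlet (n = n₀ + ν ξ):
  CH₄: 342 − 1(302.7) = 39.33
  O₂: 1171 − 2(302.7) = 565.7
  N₂: 4405 (inert)
  CO₂: 0 + 1(302.7) = 302.7
  H₂O: 0 + 2(302.7) = 605.3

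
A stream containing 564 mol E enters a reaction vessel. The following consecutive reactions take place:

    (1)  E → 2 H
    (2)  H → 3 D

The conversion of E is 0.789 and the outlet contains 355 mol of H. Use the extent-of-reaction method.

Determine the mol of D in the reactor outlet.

1600 mol

Conversion of E: E consumed = 1ξ₁ = 0.789 × 564 → ξ₁ = 445 mol.
H balance: n_H = 0 + 2ξ₁ − 1ξ₂ = 355 → ξ₂ = (2·445 − 355)/1 = 535 mol.
Outlet amounts (n = n₀ + Σ ν·ξ):
  E: 564 − 1(445) = 119
  H: 0 + 2(445) − 1(535) = 355
  D: 0 + 3(535) = 1605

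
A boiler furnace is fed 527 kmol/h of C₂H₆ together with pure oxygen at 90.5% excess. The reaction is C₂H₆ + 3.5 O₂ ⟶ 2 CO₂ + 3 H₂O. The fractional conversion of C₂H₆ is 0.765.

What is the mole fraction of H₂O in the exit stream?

Stoichiometric O₂ = 3.5 × 527 = 1844 kmol/h; O₂ fed = 1844 × 1.905 = 3514 kmol/h.
Fuel reacted = 0.765 × 527 → ξ = 403.2 kmol/h.
Outlet (n = n₀ + ν ξ):
  C₂H₆: 527 − 1(403.2) = 123.8
  O₂: 3514 − 3.5(403.2) = 2103
  CO₂: 0 + 2(403.2) = 806.3
  H₂O: 0 + 3(403.2) = 1209
Total out = 4242 kmol/h; y_H₂O = 1209 / 4242 = 0.2851.

0.285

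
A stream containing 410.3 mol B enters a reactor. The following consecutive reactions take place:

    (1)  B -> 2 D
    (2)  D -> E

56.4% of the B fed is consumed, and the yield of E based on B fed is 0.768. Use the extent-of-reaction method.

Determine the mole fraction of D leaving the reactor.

Conversion of B: B consumed = 1ξ₁ = 0.564 × 410.3 → ξ₁ = 231.4 mol.
Yield of E: 1ξ₂ / 410.3 = 0.768 → ξ₂ = 315.1 mol.
Outlet amounts (n = n₀ + Σ ν·ξ):
  B: 410.3 − 1(231.4) = 178.9
  D: 0 + 2(231.4) − 1(315.1) = 147.7
  E: 0 + 1(315.1) = 315.1
Total out = 641.7 mol; y_D = 147.7 / 641.7 = 0.2302.

0.23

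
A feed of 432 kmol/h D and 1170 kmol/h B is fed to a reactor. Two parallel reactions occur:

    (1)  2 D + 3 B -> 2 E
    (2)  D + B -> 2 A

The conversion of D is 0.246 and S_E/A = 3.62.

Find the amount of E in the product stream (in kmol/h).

93.4 kmol/h

Conversion of D: D consumed = 0.246 × 432 = 106.3 kmol/h = 2ξ₁ + 1ξ₂.
Selectivity: 2ξ₁ / (2ξ₂) = 3.62 → ξ₁ = 3.62 ξ₂.
Substitute: (2·3.62 + 1) ξ₂ = 106.3 → ξ₂ = 12.9 kmol/h, ξ₁ = 46.69 kmol/h.
Outlet amounts (n = n₀ + Σ ν·ξ):
  D: 432 − 2(46.69) − 1(12.9) = 325.7
  B: 1170 − 3(46.69) − 1(12.9) = 1017
  E: 0 + 2(46.69) = 93.37
  A: 0 + 2(12.9) = 25.79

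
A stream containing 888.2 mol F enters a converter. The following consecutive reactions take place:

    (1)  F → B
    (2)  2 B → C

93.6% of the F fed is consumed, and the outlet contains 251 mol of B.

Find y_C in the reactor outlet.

Conversion of F: F consumed = 1ξ₁ = 0.936 × 888.2 → ξ₁ = 831.4 mol.
B balance: n_B = 0 + 1ξ₁ − 2ξ₂ = 251 → ξ₂ = (1·831.4 − 251)/2 = 290.2 mol.
Outlet amounts (n = n₀ + Σ ν·ξ):
  F: 888.2 − 1(831.4) = 56.84
  B: 0 + 1(831.4) − 2(290.2) = 251
  C: 0 + 1(290.2) = 290.2
Total out = 598 mol; y_C = 290.2 / 598 = 0.4852.

0.485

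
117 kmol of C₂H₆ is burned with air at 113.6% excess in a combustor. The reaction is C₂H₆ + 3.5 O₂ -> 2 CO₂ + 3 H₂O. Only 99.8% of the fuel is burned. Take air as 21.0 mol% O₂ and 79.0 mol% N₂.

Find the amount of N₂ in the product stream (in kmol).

3290 kmol

Stoichiometric O₂ = 3.5 × 117 = 409.5 kmol; O₂ fed = 409.5 × 2.136 = 874.7 kmol.
N₂ fed = 874.7 × 79/21 = 3291 kmol.
Fuel reacted = 0.998 × 117 → ξ = 116.8 kmol.
Outlet (n = n₀ + ν ξ):
  C₂H₆: 117 − 1(116.8) = 0.234
  O₂: 874.7 − 3.5(116.8) = 466
  N₂: 3291 (inert)
  CO₂: 0 + 2(116.8) = 233.5
  H₂O: 0 + 3(116.8) = 350.3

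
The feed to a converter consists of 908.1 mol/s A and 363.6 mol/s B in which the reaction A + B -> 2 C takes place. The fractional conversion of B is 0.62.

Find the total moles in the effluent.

1270 mol/s

B reacted = 0.62 × 363.6 = 225.4 mol/s; ν_B = −1, so ξ = 225.4/1 = 225.4 mol/s.
Outlet amounts (n = n₀ + ν ξ):
  A: 908.1 − 1(225.4) = 682.7
  B: 363.6 − 1(225.4) = 138.2
  C: 0 + 2(225.4) = 450.9
Total out = 682.7 + 138.2 + 450.9 = 1272 mol/s.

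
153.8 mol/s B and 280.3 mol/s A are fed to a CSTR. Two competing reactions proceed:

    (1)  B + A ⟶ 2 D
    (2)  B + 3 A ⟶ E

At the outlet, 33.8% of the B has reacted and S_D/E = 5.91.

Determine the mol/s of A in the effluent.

Conversion of B: B consumed = 0.338 × 153.8 = 51.98 mol/s = 1ξ₁ + 1ξ₂.
Selectivity: 2ξ₁ / (1ξ₂) = 5.91 → ξ₁ = 2.955 ξ₂.
Substitute: (1·2.955 + 1) ξ₂ = 51.98 → ξ₂ = 13.14 mol/s, ξ₁ = 38.84 mol/s.
Outlet amounts (n = n₀ + Σ ν·ξ):
  B: 153.8 − 1(38.84) − 1(13.14) = 101.8
  A: 280.3 − 1(38.84) − 3(13.14) = 202
  D: 0 + 2(38.84) = 77.68
  E: 0 + 1(13.14) = 13.14

202 mol/s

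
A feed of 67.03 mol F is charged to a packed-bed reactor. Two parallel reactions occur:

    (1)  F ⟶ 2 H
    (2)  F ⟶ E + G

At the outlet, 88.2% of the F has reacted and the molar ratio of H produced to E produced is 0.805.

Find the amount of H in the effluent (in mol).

33.9 mol

Conversion of F: F consumed = 0.882 × 67.03 = 59.12 mol = 1ξ₁ + 1ξ₂.
Selectivity: 2ξ₁ / (1ξ₂) = 0.805 → ξ₁ = 0.4025 ξ₂.
Substitute: (1·0.4025 + 1) ξ₂ = 59.12 → ξ₂ = 42.15 mol, ξ₁ = 16.97 mol.
Outlet amounts (n = n₀ + Σ ν·ξ):
  F: 67.03 − 1(16.97) − 1(42.15) = 7.91
  H: 0 + 2(16.97) = 33.93
  E: 0 + 1(42.15) = 42.15
  G: 0 + 1(42.15) = 42.15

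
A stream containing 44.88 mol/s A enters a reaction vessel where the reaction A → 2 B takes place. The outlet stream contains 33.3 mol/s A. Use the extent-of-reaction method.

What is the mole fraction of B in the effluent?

0.41

For A: n = n₀ − 1ξ → 33.3 = 44.88 − 1ξ, giving ξ = 11.58 mol/s.
Outlet amounts (n = n₀ + ν ξ):
  A: 44.88 − 1(11.58) = 33.3
  B: 0 + 2(11.58) = 23.16
Total out = 56.46 mol/s; y_B = 23.16 / 56.46 = 0.4102.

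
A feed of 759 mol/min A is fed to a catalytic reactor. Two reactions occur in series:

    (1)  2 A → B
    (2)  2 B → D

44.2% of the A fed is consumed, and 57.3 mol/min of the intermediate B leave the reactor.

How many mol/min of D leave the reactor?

Conversion of A: A consumed = 2ξ₁ = 0.442 × 759 → ξ₁ = 167.7 mol/min.
B balance: n_B = 0 + 1ξ₁ − 2ξ₂ = 57.3 → ξ₂ = (1·167.7 − 57.3)/2 = 55.22 mol/min.
Outlet amounts (n = n₀ + Σ ν·ξ):
  A: 759 − 2(167.7) = 423.5
  B: 0 + 1(167.7) − 2(55.22) = 57.3
  D: 0 + 1(55.22) = 55.22

55.2 mol/min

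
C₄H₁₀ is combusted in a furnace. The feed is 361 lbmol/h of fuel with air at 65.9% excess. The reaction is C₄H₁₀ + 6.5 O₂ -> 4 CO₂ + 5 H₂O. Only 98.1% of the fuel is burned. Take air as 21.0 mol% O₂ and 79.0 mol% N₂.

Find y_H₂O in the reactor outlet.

Stoichiometric O₂ = 6.5 × 361 = 2346 lbmol/h; O₂ fed = 2346 × 1.659 = 3893 lbmol/h.
N₂ fed = 3893 × 79/21 = 14640 lbmol/h.
Fuel reacted = 0.981 × 361 → ξ = 354.1 lbmol/h.
Outlet (n = n₀ + ν ξ):
  C₄H₁₀: 361 − 1(354.1) = 6.859
  O₂: 3893 − 6.5(354.1) = 1591
  N₂: 14640 (inert)
  CO₂: 0 + 4(354.1) = 1417
  H₂O: 0 + 5(354.1) = 1771
Total out = 19430 lbmol/h; y_H₂O = 1771 / 19430 = 0.09113.

0.0911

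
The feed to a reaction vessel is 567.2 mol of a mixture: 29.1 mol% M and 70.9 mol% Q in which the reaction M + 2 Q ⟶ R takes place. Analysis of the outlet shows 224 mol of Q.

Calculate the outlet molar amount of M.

76 mol

For Q: n = n₀ − 2ξ → 224 = 402.1 − 2ξ, giving ξ = 89.07 mol.
Outlet amounts (n = n₀ + ν ξ):
  M: 165.1 − 1(89.07) = 75.98
  Q: 402.1 − 2(89.07) = 224
  R: 0 + 1(89.07) = 89.07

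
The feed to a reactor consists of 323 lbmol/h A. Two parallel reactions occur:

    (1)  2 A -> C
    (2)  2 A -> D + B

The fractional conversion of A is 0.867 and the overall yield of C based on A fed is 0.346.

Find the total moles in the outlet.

Yield of C: 1ξ₁ / 323 = 0.346 → ξ₁ = 111.8 lbmol/h.
Conversion of A: 2ξ₁ + 2ξ₂ = 0.867 × 323 = 280 → ξ₂ = 28.26 lbmol/h.
Outlet amounts (n = n₀ + Σ ν·ξ):
  A: 323 − 2(111.8) − 2(28.26) = 42.96
  C: 0 + 1(111.8) = 111.8
  D: 0 + 1(28.26) = 28.26
  B: 0 + 1(28.26) = 28.26
Total out = 42.96 + 111.8 + 28.26 + 28.26 = 211.2 lbmol/h.

211 lbmol/h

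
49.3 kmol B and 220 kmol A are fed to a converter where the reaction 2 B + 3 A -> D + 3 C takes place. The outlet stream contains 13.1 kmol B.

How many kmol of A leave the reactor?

For B: n = n₀ − 2ξ → 13.1 = 49.3 − 2ξ, giving ξ = 18.1 kmol.
Outlet amounts (n = n₀ + ν ξ):
  B: 49.3 − 2(18.1) = 13.1
  A: 220 − 3(18.1) = 165.7
  D: 0 + 1(18.1) = 18.1
  C: 0 + 3(18.1) = 54.3

166 kmol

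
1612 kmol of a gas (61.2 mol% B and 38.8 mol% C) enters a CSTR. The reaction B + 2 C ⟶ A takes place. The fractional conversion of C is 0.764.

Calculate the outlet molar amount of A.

239 kmol

C reacted = 0.764 × 625.5 = 477.8 kmol; ν_C = −2, so ξ = 477.8/2 = 238.9 kmol.
Outlet amounts (n = n₀ + ν ξ):
  B: 986.5 − 1(238.9) = 747.6
  C: 625.5 − 2(238.9) = 147.6
  A: 0 + 1(238.9) = 238.9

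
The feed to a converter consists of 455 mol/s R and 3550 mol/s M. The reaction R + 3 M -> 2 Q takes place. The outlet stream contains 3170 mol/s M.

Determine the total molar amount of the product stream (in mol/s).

For M: n = n₀ − 3ξ → 3170 = 3550 − 3ξ, giving ξ = 126.7 mol/s.
Outlet amounts (n = n₀ + ν ξ):
  R: 455 − 1(126.7) = 328.3
  M: 3550 − 3(126.7) = 3170
  Q: 0 + 2(126.7) = 253.3
Total out = 328.3 + 3170 + 253.3 = 3752 mol/s.

3750 mol/s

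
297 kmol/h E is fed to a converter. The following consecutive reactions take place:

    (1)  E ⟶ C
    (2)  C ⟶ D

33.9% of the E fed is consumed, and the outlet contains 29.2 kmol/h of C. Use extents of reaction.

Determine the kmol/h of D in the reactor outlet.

71.5 kmol/h

Conversion of E: E consumed = 1ξ₁ = 0.339 × 297 → ξ₁ = 100.7 kmol/h.
C balance: n_C = 0 + 1ξ₁ − 1ξ₂ = 29.2 → ξ₂ = (1·100.7 − 29.2)/1 = 71.48 kmol/h.
Outlet amounts (n = n₀ + Σ ν·ξ):
  E: 297 − 1(100.7) = 196.3
  C: 0 + 1(100.7) − 1(71.48) = 29.2
  D: 0 + 1(71.48) = 71.48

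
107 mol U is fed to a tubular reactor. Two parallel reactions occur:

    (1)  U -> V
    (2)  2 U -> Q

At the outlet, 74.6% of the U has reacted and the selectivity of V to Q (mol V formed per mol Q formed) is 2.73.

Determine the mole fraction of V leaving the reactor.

0.511

Conversion of U: U consumed = 0.746 × 107 = 79.82 mol = 1ξ₁ + 2ξ₂.
Selectivity: 1ξ₁ / (1ξ₂) = 2.73 → ξ₁ = 2.73 ξ₂.
Substitute: (1·2.73 + 2) ξ₂ = 79.82 → ξ₂ = 16.88 mol, ξ₁ = 46.07 mol.
Outlet amounts (n = n₀ + Σ ν·ξ):
  U: 107 − 1(46.07) − 2(16.88) = 27.18
  V: 0 + 1(46.07) = 46.07
  Q: 0 + 1(16.88) = 16.88
Total out = 90.12 mol; y_V = 46.07 / 90.12 = 0.5112.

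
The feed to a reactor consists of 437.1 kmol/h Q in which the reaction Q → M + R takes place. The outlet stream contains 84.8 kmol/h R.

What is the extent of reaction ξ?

ξ = 84.8 kmol/h

For R: n = n₀ + 1ξ → 84.8 = 0 + 1ξ, giving ξ = 84.8 kmol/h.
Outlet amounts (n = n₀ + ν ξ):
  Q: 437.1 − 1(84.8) = 352.3
  M: 0 + 1(84.8) = 84.8
  R: 0 + 1(84.8) = 84.8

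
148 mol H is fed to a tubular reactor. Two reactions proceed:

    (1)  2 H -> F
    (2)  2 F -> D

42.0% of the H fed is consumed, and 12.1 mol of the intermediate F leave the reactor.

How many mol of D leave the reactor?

Conversion of H: H consumed = 2ξ₁ = 0.42 × 148 → ξ₁ = 31.08 mol.
F balance: n_F = 0 + 1ξ₁ − 2ξ₂ = 12.1 → ξ₂ = (1·31.08 − 12.1)/2 = 9.49 mol.
Outlet amounts (n = n₀ + Σ ν·ξ):
  H: 148 − 2(31.08) = 85.84
  F: 0 + 1(31.08) − 2(9.49) = 12.1
  D: 0 + 1(9.49) = 9.49

9.49 mol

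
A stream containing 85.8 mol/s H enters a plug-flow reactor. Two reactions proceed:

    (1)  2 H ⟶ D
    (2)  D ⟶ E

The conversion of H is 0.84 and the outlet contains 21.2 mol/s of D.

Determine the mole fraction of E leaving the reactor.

0.298

Conversion of H: H consumed = 2ξ₁ = 0.84 × 85.8 → ξ₁ = 36.04 mol/s.
D balance: n_D = 0 + 1ξ₁ − 1ξ₂ = 21.2 → ξ₂ = (1·36.04 − 21.2)/1 = 14.84 mol/s.
Outlet amounts (n = n₀ + Σ ν·ξ):
  H: 85.8 − 2(36.04) = 13.73
  D: 0 + 1(36.04) − 1(14.84) = 21.2
  E: 0 + 1(14.84) = 14.84
Total out = 49.76 mol/s; y_E = 14.84 / 49.76 = 0.2981.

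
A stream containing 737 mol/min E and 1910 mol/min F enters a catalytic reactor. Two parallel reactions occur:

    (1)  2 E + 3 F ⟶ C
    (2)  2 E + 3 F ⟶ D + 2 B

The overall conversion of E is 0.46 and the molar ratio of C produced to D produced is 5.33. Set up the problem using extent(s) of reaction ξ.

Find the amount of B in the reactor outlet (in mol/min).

Conversion of E: E consumed = 0.46 × 737 = 339 mol/min = 2ξ₁ + 2ξ₂.
Selectivity: 1ξ₁ / (1ξ₂) = 5.33 → ξ₁ = 5.33 ξ₂.
Substitute: (2·5.33 + 2) ξ₂ = 339 → ξ₂ = 26.78 mol/min, ξ₁ = 142.7 mol/min.
Outlet amounts (n = n₀ + Σ ν·ξ):
  E: 737 − 2(142.7) − 2(26.78) = 398
  F: 1910 − 3(142.7) − 3(26.78) = 1401
  C: 0 + 1(142.7) = 142.7
  D: 0 + 1(26.78) = 26.78
  B: 0 + 2(26.78) = 53.56

53.6 mol/min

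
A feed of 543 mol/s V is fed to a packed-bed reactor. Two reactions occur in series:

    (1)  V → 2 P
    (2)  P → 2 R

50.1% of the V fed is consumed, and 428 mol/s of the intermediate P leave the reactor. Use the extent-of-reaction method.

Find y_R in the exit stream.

0.249

Conversion of V: V consumed = 1ξ₁ = 0.501 × 543 → ξ₁ = 272 mol/s.
P balance: n_P = 0 + 2ξ₁ − 1ξ₂ = 428 → ξ₂ = (2·272 − 428)/1 = 116.1 mol/s.
Outlet amounts (n = n₀ + Σ ν·ξ):
  V: 543 − 1(272) = 271
  P: 0 + 2(272) − 1(116.1) = 428
  R: 0 + 2(116.1) = 232.2
Total out = 931.1 mol/s; y_R = 232.2 / 931.1 = 0.2493.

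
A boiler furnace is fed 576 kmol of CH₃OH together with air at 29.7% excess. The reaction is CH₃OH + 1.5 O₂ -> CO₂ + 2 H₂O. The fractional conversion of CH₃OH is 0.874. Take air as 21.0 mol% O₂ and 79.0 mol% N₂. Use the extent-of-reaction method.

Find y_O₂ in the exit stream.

Stoichiometric O₂ = 1.5 × 576 = 864 kmol; O₂ fed = 864 × 1.297 = 1121 kmol.
N₂ fed = 1121 × 79/21 = 4216 kmol.
Fuel reacted = 0.874 × 576 → ξ = 503.4 kmol.
Outlet (n = n₀ + ν ξ):
  CH₃OH: 576 − 1(503.4) = 72.58
  O₂: 1121 − 1.5(503.4) = 365.5
  N₂: 4216 (inert)
  CO₂: 0 + 1(503.4) = 503.4
  H₂O: 0 + 2(503.4) = 1007
Total out = 6164 kmol; y_O₂ = 365.5 / 6164 = 0.05929.

0.0593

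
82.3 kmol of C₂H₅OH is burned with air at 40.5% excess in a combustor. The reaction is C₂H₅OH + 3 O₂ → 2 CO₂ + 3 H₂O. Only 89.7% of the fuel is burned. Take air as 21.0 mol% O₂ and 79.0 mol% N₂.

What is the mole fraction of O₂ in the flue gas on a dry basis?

0.0791

Stoichiometric O₂ = 3 × 82.3 = 246.9 kmol; O₂ fed = 246.9 × 1.405 = 346.9 kmol.
N₂ fed = 346.9 × 79/21 = 1305 kmol.
Fuel reacted = 0.897 × 82.3 → ξ = 73.82 kmol.
Outlet (n = n₀ + ν ξ):
  C₂H₅OH: 82.3 − 1(73.82) = 8.477
  O₂: 346.9 − 3(73.82) = 125.4
  N₂: 1305 (inert)
  CO₂: 0 + 2(73.82) = 147.6
  H₂O: 0 + 3(73.82) = 221.5
Dry total = 1587 kmol; y_O₂ (dry) = 125.4 / 1587 = 0.07906.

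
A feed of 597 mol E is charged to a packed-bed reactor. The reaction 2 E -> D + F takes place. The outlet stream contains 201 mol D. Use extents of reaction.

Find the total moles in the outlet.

For D: n = n₀ + 1ξ → 201 = 0 + 1ξ, giving ξ = 201 mol.
Outlet amounts (n = n₀ + ν ξ):
  E: 597 − 2(201) = 195
  D: 0 + 1(201) = 201
  F: 0 + 1(201) = 201
Total out = 195 + 201 + 201 = 597 mol.

597 mol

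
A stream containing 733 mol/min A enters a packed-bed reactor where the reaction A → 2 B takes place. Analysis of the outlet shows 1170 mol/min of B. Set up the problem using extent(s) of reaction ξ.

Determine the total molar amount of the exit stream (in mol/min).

1320 mol/min

For B: n = n₀ + 2ξ → 1170 = 0 + 2ξ, giving ξ = 585 mol/min.
Outlet amounts (n = n₀ + ν ξ):
  A: 733 − 1(585) = 148
  B: 0 + 2(585) = 1170
Total out = 148 + 1170 = 1318 mol/min.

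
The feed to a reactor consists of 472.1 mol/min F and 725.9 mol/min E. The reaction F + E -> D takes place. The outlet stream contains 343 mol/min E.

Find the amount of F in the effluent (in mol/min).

89.2 mol/min

For E: n = n₀ − 1ξ → 343 = 725.9 − 1ξ, giving ξ = 382.9 mol/min.
Outlet amounts (n = n₀ + ν ξ):
  F: 472.1 − 1(382.9) = 89.2
  E: 725.9 − 1(382.9) = 343
  D: 0 + 1(382.9) = 382.9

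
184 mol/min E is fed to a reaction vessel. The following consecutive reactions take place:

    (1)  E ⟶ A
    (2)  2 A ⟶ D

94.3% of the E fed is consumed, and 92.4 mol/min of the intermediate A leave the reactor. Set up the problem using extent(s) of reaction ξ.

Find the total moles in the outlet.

143 mol/min

Conversion of E: E consumed = 1ξ₁ = 0.943 × 184 → ξ₁ = 173.5 mol/min.
A balance: n_A = 0 + 1ξ₁ − 2ξ₂ = 92.4 → ξ₂ = (1·173.5 − 92.4)/2 = 40.56 mol/min.
Outlet amounts (n = n₀ + Σ ν·ξ):
  E: 184 − 1(173.5) = 10.49
  A: 0 + 1(173.5) − 2(40.56) = 92.4
  D: 0 + 1(40.56) = 40.56
Total out = 10.49 + 92.4 + 40.56 = 143.4 mol/min.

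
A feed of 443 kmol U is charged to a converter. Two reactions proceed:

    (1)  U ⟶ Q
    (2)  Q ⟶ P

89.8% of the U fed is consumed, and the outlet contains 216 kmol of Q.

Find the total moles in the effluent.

Conversion of U: U consumed = 1ξ₁ = 0.898 × 443 → ξ₁ = 397.8 kmol.
Q balance: n_Q = 0 + 1ξ₁ − 1ξ₂ = 216 → ξ₂ = (1·397.8 − 216)/1 = 181.8 kmol.
Outlet amounts (n = n₀ + Σ ν·ξ):
  U: 443 − 1(397.8) = 45.19
  Q: 0 + 1(397.8) − 1(181.8) = 216
  P: 0 + 1(181.8) = 181.8
Total out = 45.19 + 216 + 181.8 = 443 kmol.

443 kmol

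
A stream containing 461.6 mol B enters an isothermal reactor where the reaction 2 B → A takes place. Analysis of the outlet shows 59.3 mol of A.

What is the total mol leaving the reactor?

For A: n = n₀ + 1ξ → 59.3 = 0 + 1ξ, giving ξ = 59.3 mol.
Outlet amounts (n = n₀ + ν ξ):
  B: 461.6 − 2(59.3) = 343
  A: 0 + 1(59.3) = 59.3
Total out = 343 + 59.3 = 402.3 mol.

402 mol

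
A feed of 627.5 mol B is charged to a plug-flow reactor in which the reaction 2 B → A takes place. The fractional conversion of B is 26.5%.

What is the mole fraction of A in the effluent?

B reacted = 0.265 × 627.5 = 166.3 mol; ν_B = −2, so ξ = 166.3/2 = 83.14 mol.
Outlet amounts (n = n₀ + ν ξ):
  B: 627.5 − 2(83.14) = 461.2
  A: 0 + 1(83.14) = 83.14
Total out = 544.4 mol; y_A = 83.14 / 544.4 = 0.1527.

0.153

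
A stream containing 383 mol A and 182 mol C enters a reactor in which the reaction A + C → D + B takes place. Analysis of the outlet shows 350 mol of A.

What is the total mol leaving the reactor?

565 mol

For A: n = n₀ − 1ξ → 350 = 383 − 1ξ, giving ξ = 33 mol.
Outlet amounts (n = n₀ + ν ξ):
  A: 383 − 1(33) = 350
  C: 182 − 1(33) = 149
  D: 0 + 1(33) = 33
  B: 0 + 1(33) = 33
Total out = 350 + 149 + 33 + 33 = 565 mol.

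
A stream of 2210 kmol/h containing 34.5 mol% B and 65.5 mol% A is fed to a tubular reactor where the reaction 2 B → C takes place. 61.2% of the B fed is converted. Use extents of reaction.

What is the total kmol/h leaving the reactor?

1980 kmol/h

B reacted = 0.612 × 762.5 = 466.6 kmol/h; ν_B = −2, so ξ = 466.6/2 = 233.3 kmol/h.
Outlet amounts (n = n₀ + ν ξ):
  B: 762.5 − 2(233.3) = 295.8
  C: 0 + 1(233.3) = 233.3
  A: 1448 (inert)
Total out = 295.8 + 233.3 + 1448 = 1977 kmol/h.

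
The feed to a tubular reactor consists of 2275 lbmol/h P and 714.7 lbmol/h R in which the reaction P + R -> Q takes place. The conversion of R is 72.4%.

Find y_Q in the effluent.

R reacted = 0.724 × 714.7 = 517.4 lbmol/h; ν_R = −1, so ξ = 517.4/1 = 517.4 lbmol/h.
Outlet amounts (n = n₀ + ν ξ):
  P: 2275 − 1(517.4) = 1758
  R: 714.7 − 1(517.4) = 197.3
  Q: 0 + 1(517.4) = 517.4
Total out = 2472 lbmol/h; y_Q = 517.4 / 2472 = 0.2093.

0.209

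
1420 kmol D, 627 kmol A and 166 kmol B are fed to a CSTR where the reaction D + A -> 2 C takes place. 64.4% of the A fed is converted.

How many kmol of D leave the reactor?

1020 kmol

A reacted = 0.644 × 627 = 403.8 kmol; ν_A = −1, so ξ = 403.8/1 = 403.8 kmol.
Outlet amounts (n = n₀ + ν ξ):
  D: 1420 − 1(403.8) = 1016
  A: 627 − 1(403.8) = 223.2
  C: 0 + 2(403.8) = 807.6
  B: 166 (inert)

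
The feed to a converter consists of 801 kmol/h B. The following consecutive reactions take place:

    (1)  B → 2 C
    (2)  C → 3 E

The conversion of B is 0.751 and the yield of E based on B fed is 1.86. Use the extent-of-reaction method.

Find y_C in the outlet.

Conversion of B: B consumed = 1ξ₁ = 0.751 × 801 → ξ₁ = 601.6 kmol/h.
Yield of E: 3ξ₂ / 801 = 1.86 → ξ₂ = 496.6 kmol/h.
Outlet amounts (n = n₀ + Σ ν·ξ):
  B: 801 − 1(601.6) = 199.4
  C: 0 + 2(601.6) − 1(496.6) = 706.5
  E: 0 + 3(496.6) = 1490
Total out = 2396 kmol/h; y_C = 706.5 / 2396 = 0.2949.

0.295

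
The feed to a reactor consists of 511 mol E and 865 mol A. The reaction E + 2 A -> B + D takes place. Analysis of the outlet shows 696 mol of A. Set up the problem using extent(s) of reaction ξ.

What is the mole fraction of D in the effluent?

For A: n = n₀ − 2ξ → 696 = 865 − 2ξ, giving ξ = 84.5 mol.
Outlet amounts (n = n₀ + ν ξ):
  E: 511 − 1(84.5) = 426.5
  A: 865 − 2(84.5) = 696
  B: 0 + 1(84.5) = 84.5
  D: 0 + 1(84.5) = 84.5
Total out = 1292 mol; y_D = 84.5 / 1292 = 0.06543.

0.0654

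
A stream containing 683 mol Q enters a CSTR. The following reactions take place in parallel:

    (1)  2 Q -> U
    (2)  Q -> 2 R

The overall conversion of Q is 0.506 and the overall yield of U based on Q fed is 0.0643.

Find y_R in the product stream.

Yield of U: 1ξ₁ / 683 = 0.0643 → ξ₁ = 43.92 mol.
Conversion of Q: 2ξ₁ + 1ξ₂ = 0.506 × 683 = 345.6 → ξ₂ = 257.8 mol.
Outlet amounts (n = n₀ + Σ ν·ξ):
  Q: 683 − 2(43.92) − 1(257.8) = 337.4
  U: 0 + 1(43.92) = 43.92
  R: 0 + 2(257.8) = 515.5
Total out = 896.8 mol; y_R = 515.5 / 896.8 = 0.5748.

0.575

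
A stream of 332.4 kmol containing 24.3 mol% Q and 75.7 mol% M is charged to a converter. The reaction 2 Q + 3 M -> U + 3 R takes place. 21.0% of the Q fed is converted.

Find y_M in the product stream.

0.698

Q reacted = 0.21 × 80.77 = 16.96 kmol; ν_Q = −2, so ξ = 16.96/2 = 8.481 kmol.
Outlet amounts (n = n₀ + ν ξ):
  Q: 80.77 − 2(8.481) = 63.81
  M: 251.6 − 3(8.481) = 226.2
  U: 0 + 1(8.481) = 8.481
  R: 0 + 3(8.481) = 25.44
Total out = 323.9 kmol; y_M = 226.2 / 323.9 = 0.6983.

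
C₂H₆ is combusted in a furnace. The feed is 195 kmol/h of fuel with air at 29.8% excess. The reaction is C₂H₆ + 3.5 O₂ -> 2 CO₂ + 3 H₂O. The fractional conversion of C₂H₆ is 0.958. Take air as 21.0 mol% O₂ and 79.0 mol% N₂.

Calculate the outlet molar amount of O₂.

232 kmol/h

Stoichiometric O₂ = 3.5 × 195 = 682.5 kmol/h; O₂ fed = 682.5 × 1.298 = 885.9 kmol/h.
N₂ fed = 885.9 × 79/21 = 3333 kmol/h.
Fuel reacted = 0.958 × 195 → ξ = 186.8 kmol/h.
Outlet (n = n₀ + ν ξ):
  C₂H₆: 195 − 1(186.8) = 8.19
  O₂: 885.9 − 3.5(186.8) = 232
  N₂: 3333 (inert)
  CO₂: 0 + 2(186.8) = 373.6
  H₂O: 0 + 3(186.8) = 560.4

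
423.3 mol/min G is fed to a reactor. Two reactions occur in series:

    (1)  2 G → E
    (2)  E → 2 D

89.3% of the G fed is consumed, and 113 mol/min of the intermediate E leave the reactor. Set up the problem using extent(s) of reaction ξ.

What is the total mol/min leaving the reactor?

Conversion of G: G consumed = 2ξ₁ = 0.893 × 423.3 → ξ₁ = 189 mol/min.
E balance: n_E = 0 + 1ξ₁ − 1ξ₂ = 113 → ξ₂ = (1·189 − 113)/1 = 76 mol/min.
Outlet amounts (n = n₀ + Σ ν·ξ):
  G: 423.3 − 2(189) = 45.29
  E: 0 + 1(189) − 1(76) = 113
  D: 0 + 2(76) = 152
Total out = 45.29 + 113 + 152 = 310.3 mol/min.

310 mol/min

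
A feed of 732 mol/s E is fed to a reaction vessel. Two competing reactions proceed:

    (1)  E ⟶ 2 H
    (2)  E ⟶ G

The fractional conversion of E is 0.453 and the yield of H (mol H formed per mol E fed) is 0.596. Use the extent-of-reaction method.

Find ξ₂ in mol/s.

ξ₂ = 113 mol/s

Yield of H: 2ξ₁ / 732 = 0.596 → ξ₁ = 218.1 mol/s.
Conversion of E: 1ξ₁ + 1ξ₂ = 0.453 × 732 = 331.6 → ξ₂ = 113.5 mol/s.
Outlet amounts (n = n₀ + Σ ν·ξ):
  E: 732 − 1(218.1) − 1(113.5) = 400.4
  H: 0 + 2(218.1) = 436.3
  G: 0 + 1(113.5) = 113.5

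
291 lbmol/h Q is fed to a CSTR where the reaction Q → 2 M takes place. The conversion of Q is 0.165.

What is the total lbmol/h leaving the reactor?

339 lbmol/h

Q reacted = 0.165 × 291 = 48.02 lbmol/h; ν_Q = −1, so ξ = 48.02/1 = 48.02 lbmol/h.
Outlet amounts (n = n₀ + ν ξ):
  Q: 291 − 1(48.02) = 243
  M: 0 + 2(48.02) = 96.03
Total out = 243 + 96.03 = 339 lbmol/h.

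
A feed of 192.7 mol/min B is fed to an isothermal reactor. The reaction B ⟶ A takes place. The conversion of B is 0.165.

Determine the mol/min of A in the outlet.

31.8 mol/min

B reacted = 0.165 × 192.7 = 31.8 mol/min; ν_B = −1, so ξ = 31.8/1 = 31.8 mol/min.
Outlet amounts (n = n₀ + ν ξ):
  B: 192.7 − 1(31.8) = 160.9
  A: 0 + 1(31.8) = 31.8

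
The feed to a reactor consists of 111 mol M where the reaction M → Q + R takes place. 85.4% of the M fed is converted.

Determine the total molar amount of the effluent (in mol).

M reacted = 0.854 × 111 = 94.79 mol; ν_M = −1, so ξ = 94.79/1 = 94.79 mol.
Outlet amounts (n = n₀ + ν ξ):
  M: 111 − 1(94.79) = 16.21
  Q: 0 + 1(94.79) = 94.79
  R: 0 + 1(94.79) = 94.79
Total out = 16.21 + 94.79 + 94.79 = 205.8 mol.

206 mol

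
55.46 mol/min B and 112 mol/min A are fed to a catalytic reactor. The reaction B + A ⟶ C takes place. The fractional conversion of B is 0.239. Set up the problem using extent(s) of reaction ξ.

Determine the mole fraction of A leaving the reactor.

0.64

B reacted = 0.239 × 55.46 = 13.25 mol/min; ν_B = −1, so ξ = 13.25/1 = 13.25 mol/min.
Outlet amounts (n = n₀ + ν ξ):
  B: 55.46 − 1(13.25) = 42.21
  A: 112 − 1(13.25) = 98.75
  C: 0 + 1(13.25) = 13.25
Total out = 154.2 mol/min; y_A = 98.75 / 154.2 = 0.6403.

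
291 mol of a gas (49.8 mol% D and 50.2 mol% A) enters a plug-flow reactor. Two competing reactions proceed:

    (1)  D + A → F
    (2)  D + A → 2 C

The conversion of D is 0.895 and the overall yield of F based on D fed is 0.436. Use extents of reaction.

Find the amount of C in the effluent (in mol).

Yield of F: 1ξ₁ / 144.9 = 0.436 → ξ₁ = 63.18 mol.
Conversion of D: 1ξ₁ + 1ξ₂ = 0.895 × 144.9 = 129.7 → ξ₂ = 66.52 mol.
Outlet amounts (n = n₀ + Σ ν·ξ):
  D: 144.9 − 1(63.18) − 1(66.52) = 15.22
  A: 146.1 − 1(63.18) − 1(66.52) = 16.38
  F: 0 + 1(63.18) = 63.18
  C: 0 + 2(66.52) = 133

133 mol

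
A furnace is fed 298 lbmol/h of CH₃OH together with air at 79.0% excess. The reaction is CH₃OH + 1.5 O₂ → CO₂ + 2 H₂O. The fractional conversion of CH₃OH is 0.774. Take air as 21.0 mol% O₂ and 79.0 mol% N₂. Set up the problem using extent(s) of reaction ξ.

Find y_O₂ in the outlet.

0.108

Stoichiometric O₂ = 1.5 × 298 = 447 lbmol/h; O₂ fed = 447 × 1.790 = 800.1 lbmol/h.
N₂ fed = 800.1 × 79/21 = 3010 lbmol/h.
Fuel reacted = 0.774 × 298 → ξ = 230.7 lbmol/h.
Outlet (n = n₀ + ν ξ):
  CH₃OH: 298 − 1(230.7) = 67.35
  O₂: 800.1 − 1.5(230.7) = 454.2
  N₂: 3010 (inert)
  CO₂: 0 + 1(230.7) = 230.7
  H₂O: 0 + 2(230.7) = 461.3
Total out = 4223 lbmol/h; y_O₂ = 454.2 / 4223 = 0.1075.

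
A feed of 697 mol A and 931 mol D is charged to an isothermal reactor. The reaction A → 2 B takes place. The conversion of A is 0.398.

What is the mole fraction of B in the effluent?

0.291

A reacted = 0.398 × 697 = 277.4 mol; ν_A = −1, so ξ = 277.4/1 = 277.4 mol.
Outlet amounts (n = n₀ + ν ξ):
  A: 697 − 1(277.4) = 419.6
  B: 0 + 2(277.4) = 554.8
  D: 931 (inert)
Total out = 1905 mol; y_B = 554.8 / 1905 = 0.2912.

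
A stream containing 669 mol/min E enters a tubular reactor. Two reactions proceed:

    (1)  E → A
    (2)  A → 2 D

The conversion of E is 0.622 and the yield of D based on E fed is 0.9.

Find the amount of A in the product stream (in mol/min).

115 mol/min

Conversion of E: E consumed = 1ξ₁ = 0.622 × 669 → ξ₁ = 416.1 mol/min.
Yield of D: 2ξ₂ / 669 = 0.9 → ξ₂ = 301.1 mol/min.
Outlet amounts (n = n₀ + Σ ν·ξ):
  E: 669 − 1(416.1) = 252.9
  A: 0 + 1(416.1) − 1(301.1) = 115.1
  D: 0 + 2(301.1) = 602.1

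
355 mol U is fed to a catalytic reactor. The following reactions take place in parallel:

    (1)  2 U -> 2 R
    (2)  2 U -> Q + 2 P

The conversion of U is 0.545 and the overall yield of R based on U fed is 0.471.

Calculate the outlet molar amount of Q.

Yield of R: 2ξ₁ / 355 = 0.471 → ξ₁ = 83.6 mol.
Conversion of U: 2ξ₁ + 2ξ₂ = 0.545 × 355 = 193.5 → ξ₂ = 13.14 mol.
Outlet amounts (n = n₀ + Σ ν·ξ):
  U: 355 − 2(83.6) − 2(13.14) = 161.5
  R: 0 + 2(83.6) = 167.2
  Q: 0 + 1(13.14) = 13.14
  P: 0 + 2(13.14) = 26.27

13.1 mol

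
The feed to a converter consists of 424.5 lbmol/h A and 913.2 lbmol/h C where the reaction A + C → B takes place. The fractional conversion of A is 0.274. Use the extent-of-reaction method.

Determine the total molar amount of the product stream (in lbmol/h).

1220 lbmol/h

A reacted = 0.274 × 424.5 = 116.3 lbmol/h; ν_A = −1, so ξ = 116.3/1 = 116.3 lbmol/h.
Outlet amounts (n = n₀ + ν ξ):
  A: 424.5 − 1(116.3) = 308.2
  C: 913.2 − 1(116.3) = 796.9
  B: 0 + 1(116.3) = 116.3
Total out = 308.2 + 796.9 + 116.3 = 1221 lbmol/h.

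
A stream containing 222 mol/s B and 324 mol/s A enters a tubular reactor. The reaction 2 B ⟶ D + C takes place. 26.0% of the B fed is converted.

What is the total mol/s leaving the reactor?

B reacted = 0.26 × 222 = 57.72 mol/s; ν_B = −2, so ξ = 57.72/2 = 28.86 mol/s.
Outlet amounts (n = n₀ + ν ξ):
  B: 222 − 2(28.86) = 164.3
  D: 0 + 1(28.86) = 28.86
  C: 0 + 1(28.86) = 28.86
  A: 324 (inert)
Total out = 164.3 + 28.86 + 28.86 + 324 = 546 mol/s.

546 mol/s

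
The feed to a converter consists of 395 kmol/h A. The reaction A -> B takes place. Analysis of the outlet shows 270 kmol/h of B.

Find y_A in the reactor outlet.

For B: n = n₀ + 1ξ → 270 = 0 + 1ξ, giving ξ = 270 kmol/h.
Outlet amounts (n = n₀ + ν ξ):
  A: 395 − 1(270) = 125
  B: 0 + 1(270) = 270
Total out = 395 kmol/h; y_A = 125 / 395 = 0.3165.

0.316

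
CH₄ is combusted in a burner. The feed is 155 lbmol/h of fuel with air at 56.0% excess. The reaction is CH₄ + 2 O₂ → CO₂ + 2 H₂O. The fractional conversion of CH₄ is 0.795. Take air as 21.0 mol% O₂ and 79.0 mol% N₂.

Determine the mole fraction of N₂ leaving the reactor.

0.74

Stoichiometric O₂ = 2 × 155 = 310 lbmol/h; O₂ fed = 310 × 1.560 = 483.6 lbmol/h.
N₂ fed = 483.6 × 79/21 = 1819 lbmol/h.
Fuel reacted = 0.795 × 155 → ξ = 123.2 lbmol/h.
Outlet (n = n₀ + ν ξ):
  CH₄: 155 − 1(123.2) = 31.77
  O₂: 483.6 − 2(123.2) = 237.2
  N₂: 1819 (inert)
  CO₂: 0 + 1(123.2) = 123.2
  H₂O: 0 + 2(123.2) = 246.5
Total out = 2458 lbmol/h; y_N₂ = 1819 / 2458 = 0.7402.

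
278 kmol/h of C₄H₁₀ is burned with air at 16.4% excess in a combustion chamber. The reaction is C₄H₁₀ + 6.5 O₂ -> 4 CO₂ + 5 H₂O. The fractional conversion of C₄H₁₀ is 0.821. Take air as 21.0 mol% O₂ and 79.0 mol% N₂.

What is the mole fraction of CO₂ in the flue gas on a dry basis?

Stoichiometric O₂ = 6.5 × 278 = 1807 kmol/h; O₂ fed = 1807 × 1.164 = 2103 kmol/h.
N₂ fed = 2103 × 79/21 = 7913 kmol/h.
Fuel reacted = 0.821 × 278 → ξ = 228.2 kmol/h.
Outlet (n = n₀ + ν ξ):
  C₄H₁₀: 278 − 1(228.2) = 49.76
  O₂: 2103 − 6.5(228.2) = 619.8
  N₂: 7913 (inert)
  CO₂: 0 + 4(228.2) = 913
  H₂O: 0 + 5(228.2) = 1141
Dry total = 9495 kmol/h; y_CO₂ (dry) = 913 / 9495 = 0.09615.

0.0961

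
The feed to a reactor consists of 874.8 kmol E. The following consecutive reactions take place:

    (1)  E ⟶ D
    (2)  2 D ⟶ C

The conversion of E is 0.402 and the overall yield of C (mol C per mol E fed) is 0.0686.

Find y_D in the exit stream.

Conversion of E: E consumed = 1ξ₁ = 0.402 × 874.8 → ξ₁ = 351.7 kmol.
Yield of C: 1ξ₂ / 874.8 = 0.0686 → ξ₂ = 60.01 kmol.
Outlet amounts (n = n₀ + Σ ν·ξ):
  E: 874.8 − 1(351.7) = 523.1
  D: 0 + 1(351.7) − 2(60.01) = 231.6
  C: 0 + 1(60.01) = 60.01
Total out = 814.8 kmol; y_D = 231.6 / 814.8 = 0.2843.

0.284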